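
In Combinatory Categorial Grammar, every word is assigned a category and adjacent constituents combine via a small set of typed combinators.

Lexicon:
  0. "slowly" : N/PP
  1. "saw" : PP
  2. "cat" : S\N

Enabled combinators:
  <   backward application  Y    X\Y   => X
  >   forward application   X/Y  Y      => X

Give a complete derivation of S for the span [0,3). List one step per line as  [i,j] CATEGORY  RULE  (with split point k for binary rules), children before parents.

[0,3] S   <
  [0,2] N   >
    [0,1] "slowly" : N/PP
    [1,2] "saw" : PP
  [2,3] "cat" : S\N

[0,1] N/PP  lex  "slowly"
[1,2] PP  lex  "saw"
[0,2] N  >  k=1
[2,3] S\N  lex  "cat"
[0,3] S  <  k=2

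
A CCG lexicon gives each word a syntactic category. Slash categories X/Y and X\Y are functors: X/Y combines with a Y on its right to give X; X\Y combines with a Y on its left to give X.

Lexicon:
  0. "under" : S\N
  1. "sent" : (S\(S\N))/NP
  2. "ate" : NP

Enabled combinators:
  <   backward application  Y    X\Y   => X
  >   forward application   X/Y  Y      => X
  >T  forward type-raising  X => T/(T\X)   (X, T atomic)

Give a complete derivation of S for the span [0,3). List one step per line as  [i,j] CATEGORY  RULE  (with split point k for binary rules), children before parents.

[0,3] S   <
  [0,1] "under" : S\N
  [1,3] S\(S\N)   >
    [1,2] "sent" : (S\(S\N))/NP
    [2,3] "ate" : NP

[0,1] S\N  lex  "under"
[1,2] (S\(S\N))/NP  lex  "sent"
[2,3] NP  lex  "ate"
[1,3] S\(S\N)  >  k=2
[0,3] S  <  k=1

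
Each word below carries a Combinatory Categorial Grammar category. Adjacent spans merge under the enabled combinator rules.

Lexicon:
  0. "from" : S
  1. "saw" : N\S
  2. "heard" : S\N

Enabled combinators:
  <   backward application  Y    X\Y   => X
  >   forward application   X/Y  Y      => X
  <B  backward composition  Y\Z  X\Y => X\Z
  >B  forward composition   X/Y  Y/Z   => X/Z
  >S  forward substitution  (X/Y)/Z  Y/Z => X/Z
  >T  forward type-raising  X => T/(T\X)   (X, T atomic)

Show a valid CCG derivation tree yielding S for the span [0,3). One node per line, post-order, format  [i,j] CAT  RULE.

[0,3] S   <
  [0,2] N   >
    [0,1] N/(N\S)   >T
      [0,1] "from" : S
    [1,2] "saw" : N\S
  [2,3] "heard" : S\N

[0,1] S  lex  "from"
[0,1] N/(N\S)  >T
[1,2] N\S  lex  "saw"
[0,2] N  >  k=1
[2,3] S\N  lex  "heard"
[0,3] S  <  k=2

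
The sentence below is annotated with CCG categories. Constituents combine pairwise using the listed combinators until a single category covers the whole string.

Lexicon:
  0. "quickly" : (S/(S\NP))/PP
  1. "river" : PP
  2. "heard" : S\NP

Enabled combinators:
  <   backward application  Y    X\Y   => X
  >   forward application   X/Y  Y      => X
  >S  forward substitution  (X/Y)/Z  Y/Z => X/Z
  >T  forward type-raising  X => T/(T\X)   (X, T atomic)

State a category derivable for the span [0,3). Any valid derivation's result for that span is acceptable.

S

[0,3] S   >
  [0,2] S/(S\NP)   >
    [0,1] "quickly" : (S/(S\NP))/PP
    [1,2] "river" : PP
  [2,3] "heard" : S\NP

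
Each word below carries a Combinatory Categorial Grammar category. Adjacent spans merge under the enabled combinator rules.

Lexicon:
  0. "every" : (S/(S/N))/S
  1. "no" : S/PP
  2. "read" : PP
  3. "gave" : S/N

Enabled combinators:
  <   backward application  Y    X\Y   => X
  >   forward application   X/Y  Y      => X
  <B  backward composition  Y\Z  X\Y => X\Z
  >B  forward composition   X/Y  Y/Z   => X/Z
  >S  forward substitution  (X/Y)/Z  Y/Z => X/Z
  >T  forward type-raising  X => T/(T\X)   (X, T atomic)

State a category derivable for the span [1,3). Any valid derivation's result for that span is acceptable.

S

[0,4] S   >
  [0,3] S/(S/N)   >
    [0,1] "every" : (S/(S/N))/S
    [1,3] S   >
      [1,2] "no" : S/PP
      [2,3] "read" : PP
  [3,4] "gave" : S/N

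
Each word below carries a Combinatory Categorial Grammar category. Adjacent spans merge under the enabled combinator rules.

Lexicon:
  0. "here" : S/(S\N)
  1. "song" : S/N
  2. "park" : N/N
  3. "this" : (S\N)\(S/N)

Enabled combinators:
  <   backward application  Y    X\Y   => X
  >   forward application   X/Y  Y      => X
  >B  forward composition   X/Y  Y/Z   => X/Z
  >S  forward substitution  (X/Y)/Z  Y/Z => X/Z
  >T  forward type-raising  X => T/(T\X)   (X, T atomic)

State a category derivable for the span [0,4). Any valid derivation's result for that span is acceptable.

[0,4] S   >
  [0,1] "here" : S/(S\N)
  [1,4] S\N   <
    [1,3] S/N   >B
      [1,2] "song" : S/N
      [2,3] "park" : N/N
    [3,4] "this" : (S\N)\(S/N)

S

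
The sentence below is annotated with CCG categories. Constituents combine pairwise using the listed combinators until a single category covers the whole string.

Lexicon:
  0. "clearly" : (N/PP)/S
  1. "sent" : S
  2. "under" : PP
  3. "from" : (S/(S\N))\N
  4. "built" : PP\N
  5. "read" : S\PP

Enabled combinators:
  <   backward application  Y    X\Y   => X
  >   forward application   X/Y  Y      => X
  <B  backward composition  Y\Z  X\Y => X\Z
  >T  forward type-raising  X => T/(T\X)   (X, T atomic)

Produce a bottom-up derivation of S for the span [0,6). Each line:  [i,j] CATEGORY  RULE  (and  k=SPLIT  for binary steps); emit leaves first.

[0,1] (N/PP)/S  lex  "clearly"
[1,2] S  lex  "sent"
[0,2] N/PP  >  k=1
[2,3] PP  lex  "under"
[0,3] N  >  k=2
[3,4] (S/(S\N))\N  lex  "from"
[0,4] S/(S\N)  <  k=3
[4,5] PP\N  lex  "built"
[5,6] S\PP  lex  "read"
[4,6] S\N  <B  k=5
[0,6] S  >  k=4

[0,6] S   >
  [0,4] S/(S\N)   <
    [0,3] N   >
      [0,2] N/PP   >
        [0,1] "clearly" : (N/PP)/S
        [1,2] "sent" : S
      [2,3] "under" : PP
    [3,4] "from" : (S/(S\N))\N
  [4,6] S\N   <B
    [4,5] "built" : PP\N
    [5,6] "read" : S\PP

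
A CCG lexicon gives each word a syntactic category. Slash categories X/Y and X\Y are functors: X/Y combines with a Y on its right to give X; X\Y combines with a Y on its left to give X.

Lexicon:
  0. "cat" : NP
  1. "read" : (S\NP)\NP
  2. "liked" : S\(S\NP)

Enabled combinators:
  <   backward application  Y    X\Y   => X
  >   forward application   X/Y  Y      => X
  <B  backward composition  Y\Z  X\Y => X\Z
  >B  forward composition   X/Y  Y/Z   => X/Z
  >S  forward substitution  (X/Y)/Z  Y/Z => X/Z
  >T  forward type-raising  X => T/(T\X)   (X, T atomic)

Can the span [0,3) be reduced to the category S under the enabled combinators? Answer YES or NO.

[0,3] S   <
  [0,2] S\NP   <
    [0,1] "cat" : NP
    [1,2] "read" : (S\NP)\NP
  [2,3] "liked" : S\(S\NP)

YES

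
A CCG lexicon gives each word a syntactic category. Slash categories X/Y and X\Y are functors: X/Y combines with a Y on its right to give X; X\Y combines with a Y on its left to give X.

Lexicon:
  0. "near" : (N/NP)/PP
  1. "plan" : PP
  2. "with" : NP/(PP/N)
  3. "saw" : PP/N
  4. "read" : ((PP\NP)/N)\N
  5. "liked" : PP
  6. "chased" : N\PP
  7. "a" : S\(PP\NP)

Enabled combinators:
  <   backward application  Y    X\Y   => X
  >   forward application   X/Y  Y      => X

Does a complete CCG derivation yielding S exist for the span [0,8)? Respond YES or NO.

YES

[0,8] S   <
  [0,7] PP\NP   >
    [0,5] (PP\NP)/N   <
      [0,4] N   >
        [0,2] N/NP   >
          [0,1] "near" : (N/NP)/PP
          [1,2] "plan" : PP
        [2,4] NP   >
          [2,3] "with" : NP/(PP/N)
          [3,4] "saw" : PP/N
      [4,5] "read" : ((PP\NP)/N)\N
    [5,7] N   <
      [5,6] "liked" : PP
      [6,7] "chased" : N\PP
  [7,8] "a" : S\(PP\NP)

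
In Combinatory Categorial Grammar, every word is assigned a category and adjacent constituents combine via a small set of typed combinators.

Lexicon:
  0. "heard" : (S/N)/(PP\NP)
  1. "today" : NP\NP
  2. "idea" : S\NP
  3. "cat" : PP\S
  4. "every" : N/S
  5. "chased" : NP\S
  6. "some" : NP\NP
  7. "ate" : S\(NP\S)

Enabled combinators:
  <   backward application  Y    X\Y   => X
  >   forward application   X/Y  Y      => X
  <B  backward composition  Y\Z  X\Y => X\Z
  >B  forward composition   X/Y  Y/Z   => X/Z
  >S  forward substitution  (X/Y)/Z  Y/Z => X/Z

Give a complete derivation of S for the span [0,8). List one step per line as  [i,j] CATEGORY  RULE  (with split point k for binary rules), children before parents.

[0,8] S   >
  [0,4] S/N   >
    [0,1] "heard" : (S/N)/(PP\NP)
    [1,4] PP\NP   <B
      [1,3] S\NP   <B
        [1,2] "today" : NP\NP
        [2,3] "idea" : S\NP
      [3,4] "cat" : PP\S
  [4,8] N   >
    [4,5] "every" : N/S
    [5,8] S   <
      [5,7] NP\S   <B
        [5,6] "chased" : NP\S
        [6,7] "some" : NP\NP
      [7,8] "ate" : S\(NP\S)

[0,1] (S/N)/(PP\NP)  lex  "heard"
[1,2] NP\NP  lex  "today"
[2,3] S\NP  lex  "idea"
[1,3] S\NP  <B  k=2
[3,4] PP\S  lex  "cat"
[1,4] PP\NP  <B  k=3
[0,4] S/N  >  k=1
[4,5] N/S  lex  "every"
[5,6] NP\S  lex  "chased"
[6,7] NP\NP  lex  "some"
[5,7] NP\S  <B  k=6
[7,8] S\(NP\S)  lex  "ate"
[5,8] S  <  k=7
[4,8] N  >  k=5
[0,8] S  >  k=4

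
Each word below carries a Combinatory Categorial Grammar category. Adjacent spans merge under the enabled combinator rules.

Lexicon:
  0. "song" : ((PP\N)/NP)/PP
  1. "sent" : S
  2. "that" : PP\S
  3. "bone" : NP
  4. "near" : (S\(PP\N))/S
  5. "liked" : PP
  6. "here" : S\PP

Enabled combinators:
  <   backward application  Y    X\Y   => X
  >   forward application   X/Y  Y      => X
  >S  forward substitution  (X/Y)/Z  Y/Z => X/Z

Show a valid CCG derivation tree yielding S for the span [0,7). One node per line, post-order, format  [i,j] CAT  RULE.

[0,1] ((PP\N)/NP)/PP  lex  "song"
[1,2] S  lex  "sent"
[2,3] PP\S  lex  "that"
[1,3] PP  <  k=2
[0,3] (PP\N)/NP  >  k=1
[3,4] NP  lex  "bone"
[0,4] PP\N  >  k=3
[4,5] (S\(PP\N))/S  lex  "near"
[5,6] PP  lex  "liked"
[6,7] S\PP  lex  "here"
[5,7] S  <  k=6
[4,7] S\(PP\N)  >  k=5
[0,7] S  <  k=4

[0,7] S   <
  [0,4] PP\N   >
    [0,3] (PP\N)/NP   >
      [0,1] "song" : ((PP\N)/NP)/PP
      [1,3] PP   <
        [1,2] "sent" : S
        [2,3] "that" : PP\S
    [3,4] "bone" : NP
  [4,7] S\(PP\N)   >
    [4,5] "near" : (S\(PP\N))/S
    [5,7] S   <
      [5,6] "liked" : PP
      [6,7] "here" : S\PP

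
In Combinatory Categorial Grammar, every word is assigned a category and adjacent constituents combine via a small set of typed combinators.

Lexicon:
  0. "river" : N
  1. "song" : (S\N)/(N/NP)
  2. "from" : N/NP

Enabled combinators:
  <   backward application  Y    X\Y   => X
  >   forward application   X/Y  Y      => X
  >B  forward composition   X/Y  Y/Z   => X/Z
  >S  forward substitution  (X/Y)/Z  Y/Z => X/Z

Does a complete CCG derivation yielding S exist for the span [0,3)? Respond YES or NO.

[0,3] S   <
  [0,1] "river" : N
  [1,3] S\N   >
    [1,2] "song" : (S\N)/(N/NP)
    [2,3] "from" : N/NP

YES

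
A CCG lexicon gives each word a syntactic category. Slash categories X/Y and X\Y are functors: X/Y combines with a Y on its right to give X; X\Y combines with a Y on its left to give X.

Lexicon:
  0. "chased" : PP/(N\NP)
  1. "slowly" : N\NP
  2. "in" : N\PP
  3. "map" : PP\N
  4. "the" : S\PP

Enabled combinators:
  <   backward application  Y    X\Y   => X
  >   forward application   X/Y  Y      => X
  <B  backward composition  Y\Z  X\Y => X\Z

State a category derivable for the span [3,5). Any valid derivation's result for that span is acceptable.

[0,5] S   <
  [0,3] N   <
    [0,2] PP   >
      [0,1] "chased" : PP/(N\NP)
      [1,2] "slowly" : N\NP
    [2,3] "in" : N\PP
  [3,5] S\N   <B
    [3,4] "map" : PP\N
    [4,5] "the" : S\PP

S\N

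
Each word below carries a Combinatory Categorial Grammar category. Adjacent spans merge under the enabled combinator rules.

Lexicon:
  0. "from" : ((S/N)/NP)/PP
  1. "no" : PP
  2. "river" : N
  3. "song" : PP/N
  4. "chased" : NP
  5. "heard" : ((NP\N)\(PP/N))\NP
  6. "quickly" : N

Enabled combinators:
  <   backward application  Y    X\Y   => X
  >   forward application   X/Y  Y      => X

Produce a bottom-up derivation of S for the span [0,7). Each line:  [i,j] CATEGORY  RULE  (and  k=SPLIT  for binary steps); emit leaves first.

[0,1] ((S/N)/NP)/PP  lex  "from"
[1,2] PP  lex  "no"
[0,2] (S/N)/NP  >  k=1
[2,3] N  lex  "river"
[3,4] PP/N  lex  "song"
[4,5] NP  lex  "chased"
[5,6] ((NP\N)\(PP/N))\NP  lex  "heard"
[4,6] (NP\N)\(PP/N)  <  k=5
[3,6] NP\N  <  k=4
[2,6] NP  <  k=3
[0,6] S/N  >  k=2
[6,7] N  lex  "quickly"
[0,7] S  >  k=6

[0,7] S   >
  [0,6] S/N   >
    [0,2] (S/N)/NP   >
      [0,1] "from" : ((S/N)/NP)/PP
      [1,2] "no" : PP
    [2,6] NP   <
      [2,3] "river" : N
      [3,6] NP\N   <
        [3,4] "song" : PP/N
        [4,6] (NP\N)\(PP/N)   <
          [4,5] "chased" : NP
          [5,6] "heard" : ((NP\N)\(PP/N))\NP
  [6,7] "quickly" : N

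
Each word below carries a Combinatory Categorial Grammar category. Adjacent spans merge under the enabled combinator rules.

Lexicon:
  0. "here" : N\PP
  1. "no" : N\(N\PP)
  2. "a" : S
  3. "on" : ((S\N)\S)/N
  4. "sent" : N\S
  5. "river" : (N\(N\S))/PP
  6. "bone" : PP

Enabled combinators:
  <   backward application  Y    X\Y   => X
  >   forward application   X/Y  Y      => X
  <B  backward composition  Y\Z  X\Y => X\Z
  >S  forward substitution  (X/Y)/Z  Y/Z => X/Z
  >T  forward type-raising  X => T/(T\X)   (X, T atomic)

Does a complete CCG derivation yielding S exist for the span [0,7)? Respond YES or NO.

[0,7] S   <
  [0,2] N   <
    [0,1] "here" : N\PP
    [1,2] "no" : N\(N\PP)
  [2,7] S\N   <
    [2,3] "a" : S
    [3,7] (S\N)\S   >
      [3,4] "on" : ((S\N)\S)/N
      [4,7] N   <
        [4,5] "sent" : N\S
        [5,7] N\(N\S)   >
          [5,6] "river" : (N\(N\S))/PP
          [6,7] "bone" : PP

YES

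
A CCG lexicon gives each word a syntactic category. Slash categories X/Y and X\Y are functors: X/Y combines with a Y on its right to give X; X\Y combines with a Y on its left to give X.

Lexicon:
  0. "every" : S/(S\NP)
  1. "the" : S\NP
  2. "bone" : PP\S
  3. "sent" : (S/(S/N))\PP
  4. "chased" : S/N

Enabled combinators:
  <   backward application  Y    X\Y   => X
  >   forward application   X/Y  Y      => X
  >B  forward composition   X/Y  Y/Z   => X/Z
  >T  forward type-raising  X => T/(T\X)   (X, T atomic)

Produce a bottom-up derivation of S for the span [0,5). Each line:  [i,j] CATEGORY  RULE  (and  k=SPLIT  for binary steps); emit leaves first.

[0,5] S   >
  [0,4] S/(S/N)   <
    [0,3] PP   <
      [0,2] S   >
        [0,1] "every" : S/(S\NP)
        [1,2] "the" : S\NP
      [2,3] "bone" : PP\S
    [3,4] "sent" : (S/(S/N))\PP
  [4,5] "chased" : S/N

[0,1] S/(S\NP)  lex  "every"
[1,2] S\NP  lex  "the"
[0,2] S  >  k=1
[2,3] PP\S  lex  "bone"
[0,3] PP  <  k=2
[3,4] (S/(S/N))\PP  lex  "sent"
[0,4] S/(S/N)  <  k=3
[4,5] S/N  lex  "chased"
[0,5] S  >  k=4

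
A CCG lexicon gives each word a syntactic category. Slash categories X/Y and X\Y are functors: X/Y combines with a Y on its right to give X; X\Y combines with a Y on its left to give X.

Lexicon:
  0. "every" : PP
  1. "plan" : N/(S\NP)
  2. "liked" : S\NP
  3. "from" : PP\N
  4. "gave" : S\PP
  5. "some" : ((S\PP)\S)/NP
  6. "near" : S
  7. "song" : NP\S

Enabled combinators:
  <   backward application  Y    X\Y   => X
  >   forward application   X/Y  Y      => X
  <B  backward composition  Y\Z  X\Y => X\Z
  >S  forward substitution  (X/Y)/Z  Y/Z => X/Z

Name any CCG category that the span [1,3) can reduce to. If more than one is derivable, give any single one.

N

[0,8] S   <
  [0,1] "every" : PP
  [1,8] S\PP   <
    [1,5] S   <
      [1,4] PP   <
        [1,3] N   >
          [1,2] "plan" : N/(S\NP)
          [2,3] "liked" : S\NP
        [3,4] "from" : PP\N
      [4,5] "gave" : S\PP
    [5,8] (S\PP)\S   >
      [5,6] "some" : ((S\PP)\S)/NP
      [6,8] NP   <
        [6,7] "near" : S
        [7,8] "song" : NP\S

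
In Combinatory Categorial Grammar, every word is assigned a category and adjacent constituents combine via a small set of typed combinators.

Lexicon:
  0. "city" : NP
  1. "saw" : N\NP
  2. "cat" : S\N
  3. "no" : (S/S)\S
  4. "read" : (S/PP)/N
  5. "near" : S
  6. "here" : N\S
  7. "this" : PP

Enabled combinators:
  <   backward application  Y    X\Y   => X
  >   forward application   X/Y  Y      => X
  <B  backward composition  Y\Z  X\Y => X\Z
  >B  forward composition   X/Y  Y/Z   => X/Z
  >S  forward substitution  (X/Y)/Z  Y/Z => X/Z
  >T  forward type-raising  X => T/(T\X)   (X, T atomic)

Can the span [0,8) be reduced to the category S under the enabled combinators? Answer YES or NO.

YES

[0,8] S   >
  [0,7] S/PP   >B
    [0,4] S/S   <
      [0,3] S   <
        [0,2] N   <
          [0,1] "city" : NP
          [1,2] "saw" : N\NP
        [2,3] "cat" : S\N
      [3,4] "no" : (S/S)\S
    [4,7] S/PP   >
      [4,5] "read" : (S/PP)/N
      [5,7] N   >
        [5,6] N/(N\S)   >T
          [5,6] "near" : S
        [6,7] "here" : N\S
  [7,8] "this" : PP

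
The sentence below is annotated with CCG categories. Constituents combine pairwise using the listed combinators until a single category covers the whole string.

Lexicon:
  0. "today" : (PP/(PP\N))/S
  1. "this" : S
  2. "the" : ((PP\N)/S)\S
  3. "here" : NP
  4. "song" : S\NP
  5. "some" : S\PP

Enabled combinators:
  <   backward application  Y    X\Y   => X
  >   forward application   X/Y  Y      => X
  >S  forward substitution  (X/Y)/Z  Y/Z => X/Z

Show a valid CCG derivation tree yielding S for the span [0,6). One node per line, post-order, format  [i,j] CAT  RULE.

[0,6] S   <
  [0,5] PP   >
    [0,3] PP/S   >S
      [0,1] "today" : (PP/(PP\N))/S
      [1,3] (PP\N)/S   <
        [1,2] "this" : S
        [2,3] "the" : ((PP\N)/S)\S
    [3,5] S   <
      [3,4] "here" : NP
      [4,5] "song" : S\NP
  [5,6] "some" : S\PP

[0,1] (PP/(PP\N))/S  lex  "today"
[1,2] S  lex  "this"
[2,3] ((PP\N)/S)\S  lex  "the"
[1,3] (PP\N)/S  <  k=2
[0,3] PP/S  >S  k=1
[3,4] NP  lex  "here"
[4,5] S\NP  lex  "song"
[3,5] S  <  k=4
[0,5] PP  >  k=3
[5,6] S\PP  lex  "some"
[0,6] S  <  k=5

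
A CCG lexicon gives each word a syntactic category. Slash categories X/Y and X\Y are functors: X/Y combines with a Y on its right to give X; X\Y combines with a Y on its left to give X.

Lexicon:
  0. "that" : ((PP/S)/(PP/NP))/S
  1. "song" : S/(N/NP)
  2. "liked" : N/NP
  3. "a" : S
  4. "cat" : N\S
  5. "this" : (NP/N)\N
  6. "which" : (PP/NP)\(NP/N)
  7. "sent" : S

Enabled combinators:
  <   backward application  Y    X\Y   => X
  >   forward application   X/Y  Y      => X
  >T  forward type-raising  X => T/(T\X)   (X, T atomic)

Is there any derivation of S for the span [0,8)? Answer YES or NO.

NO

((PP/S)/(PP/NP))/S S/(N/NP) N/NP S N\S (NP/N)\N (PP/NP)\(NP/N) S
CKY chart[0,8] = {N/(N\PP), NP/(NP\PP), PP, PP/(PP\PP), S/(S\PP)}; S ∉ chart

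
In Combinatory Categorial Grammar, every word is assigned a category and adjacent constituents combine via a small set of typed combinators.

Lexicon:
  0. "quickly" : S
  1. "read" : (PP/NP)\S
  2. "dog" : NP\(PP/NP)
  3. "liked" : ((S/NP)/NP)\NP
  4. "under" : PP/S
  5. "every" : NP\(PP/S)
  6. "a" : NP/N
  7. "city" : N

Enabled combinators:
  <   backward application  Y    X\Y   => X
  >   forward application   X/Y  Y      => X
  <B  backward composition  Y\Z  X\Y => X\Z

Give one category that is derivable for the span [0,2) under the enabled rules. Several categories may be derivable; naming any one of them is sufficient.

[0,8] S   >
  [0,6] S/NP   >
    [0,4] (S/NP)/NP   <
      [0,3] NP   <
        [0,2] PP/NP   <
          [0,1] "quickly" : S
          [1,2] "read" : (PP/NP)\S
        [2,3] "dog" : NP\(PP/NP)
      [3,4] "liked" : ((S/NP)/NP)\NP
    [4,6] NP   <
      [4,5] "under" : PP/S
      [5,6] "every" : NP\(PP/S)
  [6,8] NP   >
    [6,7] "a" : NP/N
    [7,8] "city" : N

PP/NP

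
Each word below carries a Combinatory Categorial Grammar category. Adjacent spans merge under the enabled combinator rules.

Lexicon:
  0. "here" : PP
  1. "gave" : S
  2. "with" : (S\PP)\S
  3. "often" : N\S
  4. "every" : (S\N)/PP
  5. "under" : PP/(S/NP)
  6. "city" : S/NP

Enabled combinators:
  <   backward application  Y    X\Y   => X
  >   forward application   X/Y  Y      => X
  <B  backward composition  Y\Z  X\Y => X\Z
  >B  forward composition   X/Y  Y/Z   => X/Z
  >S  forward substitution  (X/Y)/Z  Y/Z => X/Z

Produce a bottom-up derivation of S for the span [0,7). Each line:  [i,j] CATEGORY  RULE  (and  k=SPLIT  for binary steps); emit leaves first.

[0,1] PP  lex  "here"
[1,2] S  lex  "gave"
[2,3] (S\PP)\S  lex  "with"
[1,3] S\PP  <  k=2
[0,3] S  <  k=1
[3,4] N\S  lex  "often"
[0,4] N  <  k=3
[4,5] (S\N)/PP  lex  "every"
[5,6] PP/(S/NP)  lex  "under"
[6,7] S/NP  lex  "city"
[5,7] PP  >  k=6
[4,7] S\N  >  k=5
[0,7] S  <  k=4

[0,7] S   <
  [0,4] N   <
    [0,3] S   <
      [0,1] "here" : PP
      [1,3] S\PP   <
        [1,2] "gave" : S
        [2,3] "with" : (S\PP)\S
    [3,4] "often" : N\S
  [4,7] S\N   >
    [4,5] "every" : (S\N)/PP
    [5,7] PP   >
      [5,6] "under" : PP/(S/NP)
      [6,7] "city" : S/NP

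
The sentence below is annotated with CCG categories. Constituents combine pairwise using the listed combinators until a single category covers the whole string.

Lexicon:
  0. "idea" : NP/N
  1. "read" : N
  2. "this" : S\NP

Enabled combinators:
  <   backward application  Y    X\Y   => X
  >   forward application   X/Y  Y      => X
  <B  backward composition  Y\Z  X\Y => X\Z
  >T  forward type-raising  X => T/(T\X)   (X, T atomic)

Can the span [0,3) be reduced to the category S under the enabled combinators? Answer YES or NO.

YES

[0,3] S   <
  [0,2] NP   >
    [0,1] "idea" : NP/N
    [1,2] "read" : N
  [2,3] "this" : S\NP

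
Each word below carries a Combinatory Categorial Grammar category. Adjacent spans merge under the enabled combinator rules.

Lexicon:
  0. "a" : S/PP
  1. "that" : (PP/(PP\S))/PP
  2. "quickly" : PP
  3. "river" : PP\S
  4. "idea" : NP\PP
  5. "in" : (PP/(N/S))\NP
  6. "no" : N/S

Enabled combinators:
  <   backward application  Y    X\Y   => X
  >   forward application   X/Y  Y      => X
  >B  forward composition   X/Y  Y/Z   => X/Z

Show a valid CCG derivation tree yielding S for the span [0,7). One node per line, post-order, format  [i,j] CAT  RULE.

[0,7] S   >
  [0,1] "a" : S/PP
  [1,7] PP   >
    [1,6] PP/(N/S)   <
      [1,5] NP   <
        [1,4] PP   >
          [1,3] PP/(PP\S)   >
            [1,2] "that" : (PP/(PP\S))/PP
            [2,3] "quickly" : PP
          [3,4] "river" : PP\S
        [4,5] "idea" : NP\PP
      [5,6] "in" : (PP/(N/S))\NP
    [6,7] "no" : N/S

[0,1] S/PP  lex  "a"
[1,2] (PP/(PP\S))/PP  lex  "that"
[2,3] PP  lex  "quickly"
[1,3] PP/(PP\S)  >  k=2
[3,4] PP\S  lex  "river"
[1,4] PP  >  k=3
[4,5] NP\PP  lex  "idea"
[1,5] NP  <  k=4
[5,6] (PP/(N/S))\NP  lex  "in"
[1,6] PP/(N/S)  <  k=5
[6,7] N/S  lex  "no"
[1,7] PP  >  k=6
[0,7] S  >  k=1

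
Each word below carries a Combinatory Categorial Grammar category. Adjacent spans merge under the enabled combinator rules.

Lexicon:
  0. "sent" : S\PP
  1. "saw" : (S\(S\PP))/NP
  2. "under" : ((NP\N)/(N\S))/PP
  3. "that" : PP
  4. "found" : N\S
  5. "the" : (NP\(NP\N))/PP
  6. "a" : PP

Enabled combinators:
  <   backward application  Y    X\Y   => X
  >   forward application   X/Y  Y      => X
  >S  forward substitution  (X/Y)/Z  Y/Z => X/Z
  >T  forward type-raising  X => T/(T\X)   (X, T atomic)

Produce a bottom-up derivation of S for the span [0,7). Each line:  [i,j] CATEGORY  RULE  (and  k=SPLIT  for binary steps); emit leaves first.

[0,7] S   <
  [0,1] "sent" : S\PP
  [1,7] S\(S\PP)   >
    [1,2] "saw" : (S\(S\PP))/NP
    [2,7] NP   <
      [2,5] NP\N   >
        [2,4] (NP\N)/(N\S)   >
          [2,3] "under" : ((NP\N)/(N\S))/PP
          [3,4] "that" : PP
        [4,5] "found" : N\S
      [5,7] NP\(NP\N)   >
        [5,6] "the" : (NP\(NP\N))/PP
        [6,7] "a" : PP

[0,1] S\PP  lex  "sent"
[1,2] (S\(S\PP))/NP  lex  "saw"
[2,3] ((NP\N)/(N\S))/PP  lex  "under"
[3,4] PP  lex  "that"
[2,4] (NP\N)/(N\S)  >  k=3
[4,5] N\S  lex  "found"
[2,5] NP\N  >  k=4
[5,6] (NP\(NP\N))/PP  lex  "the"
[6,7] PP  lex  "a"
[5,7] NP\(NP\N)  >  k=6
[2,7] NP  <  k=5
[1,7] S\(S\PP)  >  k=2
[0,7] S  <  k=1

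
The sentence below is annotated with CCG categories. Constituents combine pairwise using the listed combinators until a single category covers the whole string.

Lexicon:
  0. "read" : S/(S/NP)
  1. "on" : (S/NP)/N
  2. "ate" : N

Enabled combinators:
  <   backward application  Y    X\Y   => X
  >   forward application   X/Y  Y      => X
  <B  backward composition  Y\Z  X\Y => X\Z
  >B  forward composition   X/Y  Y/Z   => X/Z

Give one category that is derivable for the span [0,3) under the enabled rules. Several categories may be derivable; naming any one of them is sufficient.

S

[0,3] S   >
  [0,1] "read" : S/(S/NP)
  [1,3] S/NP   >
    [1,2] "on" : (S/NP)/N
    [2,3] "ate" : N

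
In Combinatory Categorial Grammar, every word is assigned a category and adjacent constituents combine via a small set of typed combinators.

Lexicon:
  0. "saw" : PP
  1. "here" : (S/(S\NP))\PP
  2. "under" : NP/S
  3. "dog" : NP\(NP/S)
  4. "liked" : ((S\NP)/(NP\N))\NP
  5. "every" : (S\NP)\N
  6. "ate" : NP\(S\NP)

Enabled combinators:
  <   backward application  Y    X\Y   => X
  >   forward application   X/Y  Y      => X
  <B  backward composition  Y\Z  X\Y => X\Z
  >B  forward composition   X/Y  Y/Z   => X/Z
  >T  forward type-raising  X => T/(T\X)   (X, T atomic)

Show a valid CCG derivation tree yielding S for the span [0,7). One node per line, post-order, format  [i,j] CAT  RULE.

[0,7] S   >
  [0,2] S/(S\NP)   <
    [0,1] "saw" : PP
    [1,2] "here" : (S/(S\NP))\PP
  [2,7] S\NP   >
    [2,5] (S\NP)/(NP\N)   <
      [2,4] NP   <
        [2,3] "under" : NP/S
        [3,4] "dog" : NP\(NP/S)
      [4,5] "liked" : ((S\NP)/(NP\N))\NP
    [5,7] NP\N   <B
      [5,6] "every" : (S\NP)\N
      [6,7] "ate" : NP\(S\NP)

[0,1] PP  lex  "saw"
[1,2] (S/(S\NP))\PP  lex  "here"
[0,2] S/(S\NP)  <  k=1
[2,3] NP/S  lex  "under"
[3,4] NP\(NP/S)  lex  "dog"
[2,4] NP  <  k=3
[4,5] ((S\NP)/(NP\N))\NP  lex  "liked"
[2,5] (S\NP)/(NP\N)  <  k=4
[5,6] (S\NP)\N  lex  "every"
[6,7] NP\(S\NP)  lex  "ate"
[5,7] NP\N  <B  k=6
[2,7] S\NP  >  k=5
[0,7] S  >  k=2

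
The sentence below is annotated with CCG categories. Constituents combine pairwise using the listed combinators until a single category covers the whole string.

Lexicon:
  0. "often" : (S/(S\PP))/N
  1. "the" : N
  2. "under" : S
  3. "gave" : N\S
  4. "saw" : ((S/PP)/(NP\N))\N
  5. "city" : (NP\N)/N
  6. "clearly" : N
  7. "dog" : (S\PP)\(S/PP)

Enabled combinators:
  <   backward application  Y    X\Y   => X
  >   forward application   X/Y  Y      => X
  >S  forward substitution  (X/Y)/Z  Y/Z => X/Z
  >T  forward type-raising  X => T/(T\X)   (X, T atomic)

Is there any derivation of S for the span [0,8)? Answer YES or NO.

YES

[0,8] S   >
  [0,2] S/(S\PP)   >
    [0,1] "often" : (S/(S\PP))/N
    [1,2] "the" : N
  [2,8] S\PP   <
    [2,7] S/PP   >
      [2,5] (S/PP)/(NP\N)   <
        [2,4] N   >
          [2,3] N/(N\S)   >T
            [2,3] "under" : S
          [3,4] "gave" : N\S
        [4,5] "saw" : ((S/PP)/(NP\N))\N
      [5,7] NP\N   >
        [5,6] "city" : (NP\N)/N
        [6,7] "clearly" : N
    [7,8] "dog" : (S\PP)\(S/PP)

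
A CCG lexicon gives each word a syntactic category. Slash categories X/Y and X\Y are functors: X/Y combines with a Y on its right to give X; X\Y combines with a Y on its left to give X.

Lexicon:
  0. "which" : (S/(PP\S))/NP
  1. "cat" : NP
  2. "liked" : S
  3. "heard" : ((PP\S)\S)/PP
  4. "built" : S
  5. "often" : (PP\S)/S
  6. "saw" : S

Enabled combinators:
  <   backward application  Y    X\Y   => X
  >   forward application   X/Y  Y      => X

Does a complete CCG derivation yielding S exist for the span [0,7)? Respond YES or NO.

YES

[0,7] S   >
  [0,2] S/(PP\S)   >
    [0,1] "which" : (S/(PP\S))/NP
    [1,2] "cat" : NP
  [2,7] PP\S   <
    [2,3] "liked" : S
    [3,7] (PP\S)\S   >
      [3,4] "heard" : ((PP\S)\S)/PP
      [4,7] PP   <
        [4,5] "built" : S
        [5,7] PP\S   >
          [5,6] "often" : (PP\S)/S
          [6,7] "saw" : S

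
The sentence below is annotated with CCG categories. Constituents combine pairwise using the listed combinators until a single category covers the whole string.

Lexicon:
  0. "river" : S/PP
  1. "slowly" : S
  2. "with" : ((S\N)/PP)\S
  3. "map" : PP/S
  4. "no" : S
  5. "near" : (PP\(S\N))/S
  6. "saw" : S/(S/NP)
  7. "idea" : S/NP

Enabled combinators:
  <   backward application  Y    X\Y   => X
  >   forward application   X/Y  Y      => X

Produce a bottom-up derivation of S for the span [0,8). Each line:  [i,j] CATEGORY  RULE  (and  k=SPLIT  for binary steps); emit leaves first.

[0,8] S   >
  [0,1] "river" : S/PP
  [1,8] PP   <
    [1,5] S\N   >
      [1,3] (S\N)/PP   <
        [1,2] "slowly" : S
        [2,3] "with" : ((S\N)/PP)\S
      [3,5] PP   >
        [3,4] "map" : PP/S
        [4,5] "no" : S
    [5,8] PP\(S\N)   >
      [5,6] "near" : (PP\(S\N))/S
      [6,8] S   >
        [6,7] "saw" : S/(S/NP)
        [7,8] "idea" : S/NP

[0,1] S/PP  lex  "river"
[1,2] S  lex  "slowly"
[2,3] ((S\N)/PP)\S  lex  "with"
[1,3] (S\N)/PP  <  k=2
[3,4] PP/S  lex  "map"
[4,5] S  lex  "no"
[3,5] PP  >  k=4
[1,5] S\N  >  k=3
[5,6] (PP\(S\N))/S  lex  "near"
[6,7] S/(S/NP)  lex  "saw"
[7,8] S/NP  lex  "idea"
[6,8] S  >  k=7
[5,8] PP\(S\N)  >  k=6
[1,8] PP  <  k=5
[0,8] S  >  k=1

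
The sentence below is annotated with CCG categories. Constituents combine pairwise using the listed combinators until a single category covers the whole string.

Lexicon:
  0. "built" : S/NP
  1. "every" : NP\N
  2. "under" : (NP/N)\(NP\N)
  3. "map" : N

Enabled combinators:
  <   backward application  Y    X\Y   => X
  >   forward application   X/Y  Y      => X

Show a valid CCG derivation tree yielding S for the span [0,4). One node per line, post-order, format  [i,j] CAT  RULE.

[0,1] S/NP  lex  "built"
[1,2] NP\N  lex  "every"
[2,3] (NP/N)\(NP\N)  lex  "under"
[1,3] NP/N  <  k=2
[3,4] N  lex  "map"
[1,4] NP  >  k=3
[0,4] S  >  k=1

[0,4] S   >
  [0,1] "built" : S/NP
  [1,4] NP   >
    [1,3] NP/N   <
      [1,2] "every" : NP\N
      [2,3] "under" : (NP/N)\(NP\N)
    [3,4] "map" : N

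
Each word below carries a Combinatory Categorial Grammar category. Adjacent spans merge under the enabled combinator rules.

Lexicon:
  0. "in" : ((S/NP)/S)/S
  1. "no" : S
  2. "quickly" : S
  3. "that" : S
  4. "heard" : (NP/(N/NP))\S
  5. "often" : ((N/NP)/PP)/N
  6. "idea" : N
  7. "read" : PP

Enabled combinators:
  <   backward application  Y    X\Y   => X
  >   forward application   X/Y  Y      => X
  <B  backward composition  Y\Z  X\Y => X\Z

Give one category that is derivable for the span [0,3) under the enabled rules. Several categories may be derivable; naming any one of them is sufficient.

[0,8] S   >
  [0,3] S/NP   >
    [0,2] (S/NP)/S   >
      [0,1] "in" : ((S/NP)/S)/S
      [1,2] "no" : S
    [2,3] "quickly" : S
  [3,8] NP   >
    [3,5] NP/(N/NP)   <
      [3,4] "that" : S
      [4,5] "heard" : (NP/(N/NP))\S
    [5,8] N/NP   >
      [5,7] (N/NP)/PP   >
        [5,6] "often" : ((N/NP)/PP)/N
        [6,7] "idea" : N
      [7,8] "read" : PP

S/NP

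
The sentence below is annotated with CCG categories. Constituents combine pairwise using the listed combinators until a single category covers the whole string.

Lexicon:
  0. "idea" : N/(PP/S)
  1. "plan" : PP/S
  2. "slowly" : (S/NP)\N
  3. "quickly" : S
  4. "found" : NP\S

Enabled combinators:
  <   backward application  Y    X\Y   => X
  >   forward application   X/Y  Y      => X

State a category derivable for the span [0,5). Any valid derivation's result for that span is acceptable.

[0,5] S   >
  [0,3] S/NP   <
    [0,2] N   >
      [0,1] "idea" : N/(PP/S)
      [1,2] "plan" : PP/S
    [2,3] "slowly" : (S/NP)\N
  [3,5] NP   <
    [3,4] "quickly" : S
    [4,5] "found" : NP\S

S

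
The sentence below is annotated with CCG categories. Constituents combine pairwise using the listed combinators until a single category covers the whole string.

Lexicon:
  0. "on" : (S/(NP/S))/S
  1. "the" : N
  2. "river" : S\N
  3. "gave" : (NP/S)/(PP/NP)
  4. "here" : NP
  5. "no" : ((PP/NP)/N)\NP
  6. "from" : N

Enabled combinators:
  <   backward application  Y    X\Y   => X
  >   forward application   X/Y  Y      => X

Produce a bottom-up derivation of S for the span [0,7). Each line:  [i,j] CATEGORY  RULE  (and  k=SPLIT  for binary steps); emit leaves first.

[0,7] S   >
  [0,3] S/(NP/S)   >
    [0,1] "on" : (S/(NP/S))/S
    [1,3] S   <
      [1,2] "the" : N
      [2,3] "river" : S\N
  [3,7] NP/S   >
    [3,4] "gave" : (NP/S)/(PP/NP)
    [4,7] PP/NP   >
      [4,6] (PP/NP)/N   <
        [4,5] "here" : NP
        [5,6] "no" : ((PP/NP)/N)\NP
      [6,7] "from" : N

[0,1] (S/(NP/S))/S  lex  "on"
[1,2] N  lex  "the"
[2,3] S\N  lex  "river"
[1,3] S  <  k=2
[0,3] S/(NP/S)  >  k=1
[3,4] (NP/S)/(PP/NP)  lex  "gave"
[4,5] NP  lex  "here"
[5,6] ((PP/NP)/N)\NP  lex  "no"
[4,6] (PP/NP)/N  <  k=5
[6,7] N  lex  "from"
[4,7] PP/NP  >  k=6
[3,7] NP/S  >  k=4
[0,7] S  >  k=3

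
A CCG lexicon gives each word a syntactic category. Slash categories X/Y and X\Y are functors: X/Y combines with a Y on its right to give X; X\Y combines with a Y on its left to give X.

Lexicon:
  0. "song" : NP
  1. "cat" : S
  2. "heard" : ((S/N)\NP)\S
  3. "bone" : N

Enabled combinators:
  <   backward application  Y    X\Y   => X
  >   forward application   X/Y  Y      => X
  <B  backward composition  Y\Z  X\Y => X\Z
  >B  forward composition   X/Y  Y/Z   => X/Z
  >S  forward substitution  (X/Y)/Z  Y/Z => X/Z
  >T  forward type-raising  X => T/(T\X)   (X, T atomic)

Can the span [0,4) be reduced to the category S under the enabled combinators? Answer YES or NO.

YES

[0,4] S   >
  [0,3] S/N   <
    [0,1] "song" : NP
    [1,3] (S/N)\NP   <
      [1,2] "cat" : S
      [2,3] "heard" : ((S/N)\NP)\S
  [3,4] "bone" : N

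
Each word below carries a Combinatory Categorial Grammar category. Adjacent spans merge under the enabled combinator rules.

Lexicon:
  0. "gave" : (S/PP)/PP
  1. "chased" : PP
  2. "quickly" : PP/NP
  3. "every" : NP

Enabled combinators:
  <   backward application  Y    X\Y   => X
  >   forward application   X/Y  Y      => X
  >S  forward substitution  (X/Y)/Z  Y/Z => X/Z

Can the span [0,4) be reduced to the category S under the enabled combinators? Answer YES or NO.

[0,4] S   >
  [0,2] S/PP   >
    [0,1] "gave" : (S/PP)/PP
    [1,2] "chased" : PP
  [2,4] PP   >
    [2,3] "quickly" : PP/NP
    [3,4] "every" : NP

YES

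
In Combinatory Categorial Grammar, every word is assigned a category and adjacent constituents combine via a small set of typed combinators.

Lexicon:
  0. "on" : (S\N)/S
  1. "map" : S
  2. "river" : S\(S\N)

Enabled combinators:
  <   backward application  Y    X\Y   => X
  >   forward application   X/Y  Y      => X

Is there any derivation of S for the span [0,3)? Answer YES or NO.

[0,3] S   <
  [0,2] S\N   >
    [0,1] "on" : (S\N)/S
    [1,2] "map" : S
  [2,3] "river" : S\(S\N)

YES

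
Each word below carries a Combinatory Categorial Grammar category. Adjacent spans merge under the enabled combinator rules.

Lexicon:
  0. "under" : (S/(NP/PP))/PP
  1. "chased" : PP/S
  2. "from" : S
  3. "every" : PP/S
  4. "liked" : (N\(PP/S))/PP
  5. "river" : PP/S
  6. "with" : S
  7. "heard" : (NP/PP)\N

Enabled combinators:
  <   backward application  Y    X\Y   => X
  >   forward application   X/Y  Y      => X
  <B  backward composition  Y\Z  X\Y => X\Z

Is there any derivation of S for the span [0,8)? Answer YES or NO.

YES

[0,8] S   >
  [0,3] S/(NP/PP)   >
    [0,1] "under" : (S/(NP/PP))/PP
    [1,3] PP   >
      [1,2] "chased" : PP/S
      [2,3] "from" : S
  [3,8] NP/PP   <
    [3,7] N   <
      [3,4] "every" : PP/S
      [4,7] N\(PP/S)   >
        [4,5] "liked" : (N\(PP/S))/PP
        [5,7] PP   >
          [5,6] "river" : PP/S
          [6,7] "with" : S
    [7,8] "heard" : (NP/PP)\N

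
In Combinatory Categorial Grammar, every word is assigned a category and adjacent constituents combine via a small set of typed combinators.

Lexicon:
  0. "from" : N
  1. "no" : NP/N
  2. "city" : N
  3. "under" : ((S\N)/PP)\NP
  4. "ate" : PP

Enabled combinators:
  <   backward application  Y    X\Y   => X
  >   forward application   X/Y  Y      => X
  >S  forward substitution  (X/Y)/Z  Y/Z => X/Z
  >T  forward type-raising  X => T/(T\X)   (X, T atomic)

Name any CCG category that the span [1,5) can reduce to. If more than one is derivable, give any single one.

[0,5] S   >
  [0,1] S/(S\N)   >T
    [0,1] "from" : N
  [1,5] S\N   >
    [1,4] (S\N)/PP   <
      [1,3] NP   >
        [1,2] "no" : NP/N
        [2,3] "city" : N
      [3,4] "under" : ((S\N)/PP)\NP
    [4,5] "ate" : PP

S\N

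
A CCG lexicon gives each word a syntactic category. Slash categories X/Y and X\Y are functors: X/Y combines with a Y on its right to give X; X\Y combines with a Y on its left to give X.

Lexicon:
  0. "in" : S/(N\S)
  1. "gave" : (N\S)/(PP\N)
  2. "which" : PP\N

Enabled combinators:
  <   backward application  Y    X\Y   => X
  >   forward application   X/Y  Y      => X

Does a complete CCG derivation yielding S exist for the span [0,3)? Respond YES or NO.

[0,3] S   >
  [0,1] "in" : S/(N\S)
  [1,3] N\S   >
    [1,2] "gave" : (N\S)/(PP\N)
    [2,3] "which" : PP\N

YES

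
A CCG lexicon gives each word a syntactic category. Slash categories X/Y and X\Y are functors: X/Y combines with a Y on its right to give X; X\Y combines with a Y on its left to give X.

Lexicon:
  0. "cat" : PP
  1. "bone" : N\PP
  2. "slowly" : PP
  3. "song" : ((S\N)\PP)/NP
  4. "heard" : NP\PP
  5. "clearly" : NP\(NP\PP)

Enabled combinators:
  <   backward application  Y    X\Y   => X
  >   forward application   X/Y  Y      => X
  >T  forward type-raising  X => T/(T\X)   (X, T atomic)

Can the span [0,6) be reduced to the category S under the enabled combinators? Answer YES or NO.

YES

[0,6] S   <
  [0,2] N   <
    [0,1] "cat" : PP
    [1,2] "bone" : N\PP
  [2,6] S\N   <
    [2,3] "slowly" : PP
    [3,6] (S\N)\PP   >
      [3,4] "song" : ((S\N)\PP)/NP
      [4,6] NP   <
        [4,5] "heard" : NP\PP
        [5,6] "clearly" : NP\(NP\PP)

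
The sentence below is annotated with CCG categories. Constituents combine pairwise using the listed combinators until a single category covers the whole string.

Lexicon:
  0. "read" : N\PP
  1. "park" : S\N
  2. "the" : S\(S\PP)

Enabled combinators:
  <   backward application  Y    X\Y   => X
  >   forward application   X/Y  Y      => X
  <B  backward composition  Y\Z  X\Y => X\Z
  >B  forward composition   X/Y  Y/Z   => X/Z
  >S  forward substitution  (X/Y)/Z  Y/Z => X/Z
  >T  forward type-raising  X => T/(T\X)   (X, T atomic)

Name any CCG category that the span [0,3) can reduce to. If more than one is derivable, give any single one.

[0,3] S   <
  [0,2] S\PP   <B
    [0,1] "read" : N\PP
    [1,2] "park" : S\N
  [2,3] "the" : S\(S\PP)

S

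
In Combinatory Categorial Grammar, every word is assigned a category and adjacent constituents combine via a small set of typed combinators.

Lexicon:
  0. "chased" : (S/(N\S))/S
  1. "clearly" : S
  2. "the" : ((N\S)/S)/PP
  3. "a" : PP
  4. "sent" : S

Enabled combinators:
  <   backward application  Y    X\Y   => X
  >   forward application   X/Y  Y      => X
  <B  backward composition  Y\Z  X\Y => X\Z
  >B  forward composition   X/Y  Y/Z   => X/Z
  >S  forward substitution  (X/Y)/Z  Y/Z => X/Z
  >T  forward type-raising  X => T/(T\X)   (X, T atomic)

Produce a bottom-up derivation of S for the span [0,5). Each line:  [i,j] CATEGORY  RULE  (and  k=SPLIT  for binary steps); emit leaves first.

[0,5] S   >
  [0,2] S/(N\S)   >
    [0,1] "chased" : (S/(N\S))/S
    [1,2] "clearly" : S
  [2,5] N\S   >
    [2,4] (N\S)/S   >
      [2,3] "the" : ((N\S)/S)/PP
      [3,4] "a" : PP
    [4,5] "sent" : S

[0,1] (S/(N\S))/S  lex  "chased"
[1,2] S  lex  "clearly"
[0,2] S/(N\S)  >  k=1
[2,3] ((N\S)/S)/PP  lex  "the"
[3,4] PP  lex  "a"
[2,4] (N\S)/S  >  k=3
[4,5] S  lex  "sent"
[2,5] N\S  >  k=4
[0,5] S  >  k=2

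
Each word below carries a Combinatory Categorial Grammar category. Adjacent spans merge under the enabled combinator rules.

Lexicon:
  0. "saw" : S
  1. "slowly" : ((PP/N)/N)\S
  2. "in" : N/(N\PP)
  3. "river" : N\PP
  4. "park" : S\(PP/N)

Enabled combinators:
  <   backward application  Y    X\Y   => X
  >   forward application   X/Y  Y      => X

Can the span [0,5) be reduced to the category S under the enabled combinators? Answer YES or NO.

[0,5] S   <
  [0,4] PP/N   >
    [0,2] (PP/N)/N   <
      [0,1] "saw" : S
      [1,2] "slowly" : ((PP/N)/N)\S
    [2,4] N   >
      [2,3] "in" : N/(N\PP)
      [3,4] "river" : N\PP
  [4,5] "park" : S\(PP/N)

YES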